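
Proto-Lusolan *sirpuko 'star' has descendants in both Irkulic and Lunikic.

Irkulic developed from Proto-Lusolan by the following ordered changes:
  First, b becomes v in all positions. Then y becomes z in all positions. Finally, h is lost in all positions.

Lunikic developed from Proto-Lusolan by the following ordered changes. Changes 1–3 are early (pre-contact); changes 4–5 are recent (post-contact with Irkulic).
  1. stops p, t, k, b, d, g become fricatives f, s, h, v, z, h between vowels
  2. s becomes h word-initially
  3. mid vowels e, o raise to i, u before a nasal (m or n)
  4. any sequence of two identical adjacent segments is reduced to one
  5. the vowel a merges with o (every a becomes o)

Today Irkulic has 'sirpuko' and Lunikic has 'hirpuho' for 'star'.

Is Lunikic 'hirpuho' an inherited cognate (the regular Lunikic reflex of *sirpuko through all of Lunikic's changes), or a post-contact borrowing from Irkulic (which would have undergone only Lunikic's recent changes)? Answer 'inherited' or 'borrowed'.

If inherited, *sirpuko would pass through all of Lunikic's changes:
Lunikic: start from *sirpuko.
  rule 1 (intervocalic lenition): sirpuko → sirpuho
  rule 2 (debuccalisation): sirpuho → hirpuho
  rule 3: no change — hirpuho
  rule 4: no change — hirpuho
  rule 5: no change — hirpuho
  ⇒ Lunikic hirpuho
If borrowed from Irkulic 'sirpuko' after the early changes, it would undergo only the recent ones:
  rule 4 (degemination): no change (sirpuko)
  rule 5 (vowel merger): no change (sirpuko)
  ⇒ as a loan: sirpuko
Lunikic 'hirpuho' matches the inherited outcome exactly, so it is an inherited cognate, not a loan.

inherited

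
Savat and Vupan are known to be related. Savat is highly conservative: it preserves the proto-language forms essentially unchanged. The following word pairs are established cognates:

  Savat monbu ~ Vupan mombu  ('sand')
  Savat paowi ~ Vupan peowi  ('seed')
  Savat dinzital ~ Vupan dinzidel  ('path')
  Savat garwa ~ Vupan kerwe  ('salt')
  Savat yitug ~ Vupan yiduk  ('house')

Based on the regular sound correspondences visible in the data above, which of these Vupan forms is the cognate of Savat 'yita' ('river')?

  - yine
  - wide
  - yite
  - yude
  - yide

yide

dinzital ~ dinzidel — Savat t corresponds to Vupan d between vowels (before a back vowel).
garwa ~ kerwe — Savat a corresponds to Vupan e word-finally.
Applying these to Savat 'yita':
  yita → yida   (t→d between vowels (before a back vowel))
  yida → yide   (a→e word-finally)
So the Vupan cognate is 'yide'.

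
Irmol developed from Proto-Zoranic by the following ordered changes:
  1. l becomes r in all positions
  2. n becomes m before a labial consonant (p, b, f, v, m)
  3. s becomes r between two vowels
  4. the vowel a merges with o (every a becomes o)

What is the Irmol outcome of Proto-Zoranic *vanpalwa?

vomporwo

Irmol: start from *vanpalwa.
  rule 1 (unconditioned shift): vanpalwa → vanparwa
  rule 2 (nasal place assimilation): vanparwa → vamparwa
  rule 3: no change — vamparwa
  rule 4 (vowel merger): vamparwa → vomporwo
  ⇒ Irmol vomporwo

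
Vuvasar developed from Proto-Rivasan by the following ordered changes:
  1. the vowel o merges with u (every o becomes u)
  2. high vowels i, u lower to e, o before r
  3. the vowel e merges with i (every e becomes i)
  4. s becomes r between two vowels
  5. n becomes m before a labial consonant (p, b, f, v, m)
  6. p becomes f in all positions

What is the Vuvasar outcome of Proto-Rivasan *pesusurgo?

firurorgu

Vuvasar: start from *pesusurgo.
  rule 1 (vowel merger): pesusurgo → pesusurgu
  rule 2 (pre-rhotic lowering): pesusurgu → pesusorgu
  rule 3 (vowel merger): pesusorgu → pisusorgu
  rule 4 (rhotacism): pisusorgu → pirurorgu
  rule 5: no change — pirurorgu
  rule 6 (unconditioned shift): pirurorgu → firurorgu
  ⇒ Vuvasar firurorgu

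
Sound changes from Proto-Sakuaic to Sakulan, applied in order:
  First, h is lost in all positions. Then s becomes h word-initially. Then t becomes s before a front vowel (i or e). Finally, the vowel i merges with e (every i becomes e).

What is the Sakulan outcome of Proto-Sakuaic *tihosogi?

seosoge

Sakulan: *tihosogi
  tihosogi → tiosogi   [h-loss]
  tiosogi (rule 2 does not apply)
  tiosogi → siosogi   [palatalisation]
  siosogi → seosoge   [vowel merger]
  giving Sakulan seosoge.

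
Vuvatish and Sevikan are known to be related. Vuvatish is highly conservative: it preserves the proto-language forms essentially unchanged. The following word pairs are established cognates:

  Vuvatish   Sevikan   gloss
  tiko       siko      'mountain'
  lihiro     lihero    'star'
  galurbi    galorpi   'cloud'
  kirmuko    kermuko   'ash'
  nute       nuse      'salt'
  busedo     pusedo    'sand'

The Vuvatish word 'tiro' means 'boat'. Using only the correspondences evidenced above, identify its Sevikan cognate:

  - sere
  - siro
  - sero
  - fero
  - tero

sero

tiko ~ siko — Vuvatish t corresponds to Sevikan s word-initially before a front vowel.
lihiro ~ lihero, kirmuko ~ kermuko — Vuvatish i corresponds to Sevikan e after a consonant, before r.
Applying these to Vuvatish 'tiro':
  tiro → siro   (t→s word-initially before a front vowel)
  siro → sero   (i→e after a consonant, before r)
So the Sevikan cognate is 'sero'.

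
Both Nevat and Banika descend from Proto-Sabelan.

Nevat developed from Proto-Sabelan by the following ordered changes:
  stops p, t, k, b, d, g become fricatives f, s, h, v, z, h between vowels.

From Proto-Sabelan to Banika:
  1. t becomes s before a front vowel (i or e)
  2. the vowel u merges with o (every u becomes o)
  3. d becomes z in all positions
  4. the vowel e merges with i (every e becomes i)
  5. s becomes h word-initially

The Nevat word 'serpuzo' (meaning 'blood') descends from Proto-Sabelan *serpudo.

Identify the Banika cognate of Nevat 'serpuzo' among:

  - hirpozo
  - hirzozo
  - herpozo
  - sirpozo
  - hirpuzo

hirpozo

Banika: start from *serpudo.
  rule 1: no change — serpudo
  rule 2 (vowel merger): serpudo → serpodo
  rule 3 (unconditioned shift): serpodo → serpozo
  rule 4 (vowel merger): serpozo → sirpozo
  rule 5 (debuccalisation): sirpozo → hirpozo
  ⇒ Banika hirpozo
The other candidates each miss or misapply at least one Banika change.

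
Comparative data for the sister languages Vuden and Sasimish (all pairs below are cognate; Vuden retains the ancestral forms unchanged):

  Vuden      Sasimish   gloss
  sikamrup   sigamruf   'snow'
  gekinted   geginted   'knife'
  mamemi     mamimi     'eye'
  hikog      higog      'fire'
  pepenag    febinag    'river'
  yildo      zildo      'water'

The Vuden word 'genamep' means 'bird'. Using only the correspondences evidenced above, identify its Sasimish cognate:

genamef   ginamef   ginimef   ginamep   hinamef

pepenag ~ febinag — Vuden e corresponds to Sasimish i after a consonant, before a nasal.
sikamrup ~ sigamruf — Vuden p corresponds to Sasimish f word-finally.
Applying these to Vuden 'genamep':
  genamep → ginamep   (e→i after a consonant, before a nasal)
  ginamep → ginamef   (p→f word-finally)
So the Sasimish cognate is 'ginamef'.

ginamef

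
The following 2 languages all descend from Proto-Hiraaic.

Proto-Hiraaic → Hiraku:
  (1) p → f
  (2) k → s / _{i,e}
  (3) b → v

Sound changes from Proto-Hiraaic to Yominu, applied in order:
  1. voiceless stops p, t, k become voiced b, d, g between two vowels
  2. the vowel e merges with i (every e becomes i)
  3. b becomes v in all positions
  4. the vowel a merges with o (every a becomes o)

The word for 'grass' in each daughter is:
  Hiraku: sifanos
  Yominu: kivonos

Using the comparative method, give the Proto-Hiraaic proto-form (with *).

*kipanos

Position 1: Hiraku has s, Yominu has k. Yominu preserves k here (none of its changes turn any other segment into k), so the proto-segment is *k.
Position 3: Hiraku has f, Yominu has v. Taking the neighbouring segments as reconstructed: Hiraku f could go back to *p or *f; Yominu v could go back to *p or *b or *v — the one source consistent with every daughter is *p.
Position 4: Hiraku has a, Yominu has o. Hiraku preserves a here (none of its changes turn any other segment into a), so the proto-segment is *a.
Verify the candidate proto-form against each daughter:
Hiraku: *kipanos
  kipanos → kifanos   [unconditioned shift]
  kifanos → sifanos   [palatalisation]
  sifanos (rule 3 does not apply)
  giving Hiraku sifanos.
Yominu: *kipanos > kibanos > kivanos > kivonos  (by intervocalic voicing, unconditioned shift, vowel merger)
No other proto-form is consistent with every reflex, so the reconstruction is *kipanos.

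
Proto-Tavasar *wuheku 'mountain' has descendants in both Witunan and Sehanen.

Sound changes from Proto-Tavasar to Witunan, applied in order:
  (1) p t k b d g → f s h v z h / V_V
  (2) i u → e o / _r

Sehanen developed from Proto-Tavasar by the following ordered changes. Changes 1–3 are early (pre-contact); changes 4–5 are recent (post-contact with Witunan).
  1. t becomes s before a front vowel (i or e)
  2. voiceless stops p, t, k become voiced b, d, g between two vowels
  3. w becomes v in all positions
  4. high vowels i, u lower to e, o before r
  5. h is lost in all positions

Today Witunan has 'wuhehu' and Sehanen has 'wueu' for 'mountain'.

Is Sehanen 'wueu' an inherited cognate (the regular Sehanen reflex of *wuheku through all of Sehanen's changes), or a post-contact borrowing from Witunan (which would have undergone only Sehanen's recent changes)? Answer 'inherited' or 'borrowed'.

borrowed

If inherited, *wuheku would pass through all of Sehanen's changes:
Sehanen: start from *wuheku.
  rule 1: no change — wuheku
  rule 2 (intervocalic voicing): wuheku → wuhegu
  rule 3 (unconditioned shift): wuhegu → vuhegu
  rule 4: no change — vuhegu
  rule 5 (h-loss): vuhegu → vuegu
  ⇒ Sehanen vuegu
If borrowed from Witunan 'wuhehu' after the early changes, it would undergo only the recent ones:
  rule 4 (pre-rhotic lowering): no change (wuhehu)
  rule 5 (h-loss): wuhehu → wueu
  ⇒ as a loan: wueu
Sehanen 'wueu' matches the loan outcome 'wueu', not the inherited 'vuegu' — it skipped the early Sehanen changes, so it was borrowed from Witunan.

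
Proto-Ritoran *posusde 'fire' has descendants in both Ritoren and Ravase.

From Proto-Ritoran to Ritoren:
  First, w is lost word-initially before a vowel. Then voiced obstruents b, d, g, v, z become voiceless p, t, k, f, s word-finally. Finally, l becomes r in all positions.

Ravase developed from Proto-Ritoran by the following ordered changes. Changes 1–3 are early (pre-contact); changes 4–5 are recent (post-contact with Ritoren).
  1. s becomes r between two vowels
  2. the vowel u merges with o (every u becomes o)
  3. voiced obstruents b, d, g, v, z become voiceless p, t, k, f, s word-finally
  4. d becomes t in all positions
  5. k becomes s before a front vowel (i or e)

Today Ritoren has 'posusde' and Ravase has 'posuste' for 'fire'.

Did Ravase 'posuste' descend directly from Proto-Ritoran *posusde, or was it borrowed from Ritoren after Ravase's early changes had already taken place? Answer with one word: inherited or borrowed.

borrowed

If inherited, *posusde would pass through all of Ravase's changes:
Ravase: *posusde
  posusde → porusde   [rhotacism]
  porusde → porosde   [vowel merger]
  porosde (rule 3 does not apply)
  porosde → poroste   [unconditioned shift]
  poroste (rule 5 does not apply)
  giving Ravase poroste.
If borrowed from Ritoren 'posusde' after the early changes, it would undergo only the recent ones:
  rule 4 (unconditioned shift): posusde → posuste
  rule 5 (palatalisation): no change (posuste)
  ⇒ as a loan: posuste
Ravase 'posuste' matches the loan outcome 'posuste', not the inherited 'poroste' — it skipped the early Ravase changes, so it was borrowed from Ritoren.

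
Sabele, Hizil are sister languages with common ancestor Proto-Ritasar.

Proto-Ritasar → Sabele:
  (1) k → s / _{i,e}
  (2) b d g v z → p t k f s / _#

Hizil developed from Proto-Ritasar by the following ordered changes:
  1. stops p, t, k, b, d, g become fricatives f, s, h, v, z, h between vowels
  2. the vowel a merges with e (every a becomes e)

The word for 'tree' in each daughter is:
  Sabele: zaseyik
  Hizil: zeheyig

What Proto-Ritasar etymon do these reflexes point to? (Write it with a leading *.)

*zakeyig

Position 2: Sabele has a, Hizil has e. Sabele preserves a here (none of its changes turn any other segment into a), so the proto-segment is *a.
Position 3: Sabele has s, Hizil has h. Taking the neighbouring segments as reconstructed: Sabele s could go back to *k or *s; Hizil h could go back to *k or *g or *h — the one source consistent with every daughter is *k.
Position 7: Sabele has k, Hizil has g. Hizil preserves g here (none of its changes turn any other segment into g), so the proto-segment is *g.
Verify the candidate proto-form against each daughter:
Sabele: *zakeyig
  zakeyig → zaseyig   [palatalisation]
  zaseyig → zaseyik   [final devoicing]
  giving Sabele zaseyik.
Hizil: *zakeyig
  zakeyig → zaheyig   [intervocalic lenition]
  zaheyig → zeheyig   [vowel merger]
  giving Hizil zeheyig.
*zakeyig is the unique common source.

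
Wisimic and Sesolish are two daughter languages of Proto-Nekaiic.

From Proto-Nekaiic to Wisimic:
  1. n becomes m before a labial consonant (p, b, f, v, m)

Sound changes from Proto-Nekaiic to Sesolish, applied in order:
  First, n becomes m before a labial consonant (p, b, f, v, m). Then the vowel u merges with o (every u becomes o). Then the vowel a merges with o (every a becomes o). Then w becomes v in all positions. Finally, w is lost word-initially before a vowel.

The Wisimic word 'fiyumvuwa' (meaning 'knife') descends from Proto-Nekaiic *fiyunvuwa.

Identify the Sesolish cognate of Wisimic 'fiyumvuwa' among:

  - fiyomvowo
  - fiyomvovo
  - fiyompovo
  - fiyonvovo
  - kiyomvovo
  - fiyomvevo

Sesolish: start from *fiyunvuwa.
  rule 1 (nasal place assimilation): fiyunvuwa → fiyumvuwa
  rule 2 (vowel merger): fiyumvuwa → fiyomvowa
  rule 3 (vowel merger): fiyomvowa → fiyomvowo
  rule 4 (unconditioned shift): fiyomvowo → fiyomvovo
  rule 5: no change — fiyomvovo
  ⇒ Sesolish fiyomvovo
Among the options, 'fiyomvovo' alone shows every Sesolish change applied in order.

fiyomvovo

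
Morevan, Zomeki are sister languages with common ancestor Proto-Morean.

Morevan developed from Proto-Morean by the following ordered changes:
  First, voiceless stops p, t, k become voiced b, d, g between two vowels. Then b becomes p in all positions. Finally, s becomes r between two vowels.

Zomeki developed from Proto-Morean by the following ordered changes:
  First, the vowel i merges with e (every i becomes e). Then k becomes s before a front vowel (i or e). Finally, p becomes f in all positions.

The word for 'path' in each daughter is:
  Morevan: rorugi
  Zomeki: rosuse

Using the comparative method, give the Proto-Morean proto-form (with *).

Position 5: Morevan has g, Zomeki has s. Taking the neighbouring segments as reconstructed: Morevan g could go back to *k or *g; Zomeki s could go back to *k or *s — the one source consistent with every daughter is *k.
Position 6: Morevan has i, Zomeki has e. Morevan preserves i here (none of its changes turn any other segment into i), so the proto-segment is *i.
Continuing position by position gives *rosuki; check it forward:
Morevan: *rosuki
  rosuki → rosugi   [intervocalic voicing]
  rosugi (rule 2 does not apply)
  rosugi → rorugi   [rhotacism]
  giving Morevan rorugi.
Zomeki: *rosuki > rosuke > rosuse  (by vowel merger, palatalisation)
Only *rosuki yields all of Morevan rorugi, Zomeki rosuse.

*rosuki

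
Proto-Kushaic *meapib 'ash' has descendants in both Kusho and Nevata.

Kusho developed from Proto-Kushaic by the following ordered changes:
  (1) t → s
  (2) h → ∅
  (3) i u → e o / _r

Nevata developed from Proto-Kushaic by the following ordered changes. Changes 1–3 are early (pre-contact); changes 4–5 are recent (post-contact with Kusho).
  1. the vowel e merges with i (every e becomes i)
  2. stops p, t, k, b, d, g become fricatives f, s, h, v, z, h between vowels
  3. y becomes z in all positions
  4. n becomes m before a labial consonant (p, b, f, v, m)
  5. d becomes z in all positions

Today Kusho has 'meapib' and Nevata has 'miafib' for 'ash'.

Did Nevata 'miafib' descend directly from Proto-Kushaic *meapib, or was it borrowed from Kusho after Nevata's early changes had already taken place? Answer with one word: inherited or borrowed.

inherited

If inherited, *meapib would pass through all of Nevata's changes:
Nevata: start from *meapib.
  rule 1 (vowel merger): meapib → miapib
  rule 2 (intervocalic lenition): miapib → miafib
  rule 3: no change — miafib
  rule 4: no change — miafib
  rule 5: no change — miafib
  ⇒ Nevata miafib
If borrowed from Kusho 'meapib' after the early changes, it would undergo only the recent ones:
  rule 4 (nasal place assimilation): no change (meapib)
  rule 5 (unconditioned shift): no change (meapib)
  ⇒ as a loan: meapib
Nevata 'miafib' matches the inherited outcome exactly, so it is an inherited cognate, not a loan.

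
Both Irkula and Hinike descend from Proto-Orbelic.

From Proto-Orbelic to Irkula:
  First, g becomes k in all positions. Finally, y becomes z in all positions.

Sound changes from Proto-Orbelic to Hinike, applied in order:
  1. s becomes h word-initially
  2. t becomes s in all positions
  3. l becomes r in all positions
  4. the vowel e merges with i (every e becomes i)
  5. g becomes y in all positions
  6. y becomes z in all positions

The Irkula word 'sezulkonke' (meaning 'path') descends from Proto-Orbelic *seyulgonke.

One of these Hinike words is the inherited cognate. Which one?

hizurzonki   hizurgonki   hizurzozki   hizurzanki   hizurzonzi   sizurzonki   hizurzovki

Hinike: *seyulgonke
  seyulgonke → heyulgonke   [debuccalisation]
  heyulgonke (rule 2 does not apply)
  heyulgonke → heyurgonke   [unconditioned shift]
  heyurgonke → hiyurgonki   [vowel merger]
  hiyurgonki → hiyuryonki   [unconditioned shift]
  hiyuryonki → hizurzonki   [unconditioned shift]
  giving Hinike hizurzonki.
Among the options, 'hizurzonki' alone shows every Hinike change applied in order.

hizurzonki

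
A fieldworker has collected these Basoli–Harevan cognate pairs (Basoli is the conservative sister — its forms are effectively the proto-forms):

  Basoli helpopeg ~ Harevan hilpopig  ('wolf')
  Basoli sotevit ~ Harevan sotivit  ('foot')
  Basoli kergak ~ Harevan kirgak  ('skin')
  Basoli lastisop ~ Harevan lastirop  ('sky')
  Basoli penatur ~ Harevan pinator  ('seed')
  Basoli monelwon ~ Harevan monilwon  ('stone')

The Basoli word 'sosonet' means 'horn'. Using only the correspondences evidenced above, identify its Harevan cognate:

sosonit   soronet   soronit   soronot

soronit

lastisop ~ lastirop — Basoli s corresponds to Harevan r between vowels (before a back vowel).
helpopeg ~ hilpopig, monelwon ~ monilwon — Basoli e corresponds to Harevan i after a consonant, before a consonant other than r, m, n, p, b, f, v.
Applying these to Basoli 'sosonet':
  sosonet → soronet   (s→r between vowels (before a back vowel))
  soronet → soronit   (e→i after a consonant, before a consonant other than r, m, n, p, b, f, v)
So the Harevan cognate is 'soronit'.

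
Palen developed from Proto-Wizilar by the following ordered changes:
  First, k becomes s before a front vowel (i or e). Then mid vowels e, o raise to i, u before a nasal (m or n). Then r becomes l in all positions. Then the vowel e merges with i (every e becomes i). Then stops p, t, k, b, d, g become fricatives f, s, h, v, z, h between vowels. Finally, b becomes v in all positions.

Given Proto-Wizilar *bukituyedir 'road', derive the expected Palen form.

Palen: *bukituyedir > busituyedir > busituyedil > busituyidil > busisuyizil > vusisuyizil  (by palatalisation, unconditioned shift, vowel merger, intervocalic lenition, unconditioned shift)

vusisuyizil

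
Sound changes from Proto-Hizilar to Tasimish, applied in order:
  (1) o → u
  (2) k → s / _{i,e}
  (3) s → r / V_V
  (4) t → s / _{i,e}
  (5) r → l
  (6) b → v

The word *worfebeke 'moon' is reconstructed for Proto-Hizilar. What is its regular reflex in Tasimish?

Tasimish: start from *worfebeke.
  rule 1 (vowel merger): worfebeke → wurfebeke
  rule 2 (palatalisation): wurfebeke → wurfebese
  rule 3 (rhotacism): wurfebese → wurfebere
  rule 4: no change — wurfebere
  rule 5 (unconditioned shift): wurfebere → wulfebele
  rule 6 (unconditioned shift): wulfebele → wulfevele
  ⇒ Tasimish wulfevele

wulfevele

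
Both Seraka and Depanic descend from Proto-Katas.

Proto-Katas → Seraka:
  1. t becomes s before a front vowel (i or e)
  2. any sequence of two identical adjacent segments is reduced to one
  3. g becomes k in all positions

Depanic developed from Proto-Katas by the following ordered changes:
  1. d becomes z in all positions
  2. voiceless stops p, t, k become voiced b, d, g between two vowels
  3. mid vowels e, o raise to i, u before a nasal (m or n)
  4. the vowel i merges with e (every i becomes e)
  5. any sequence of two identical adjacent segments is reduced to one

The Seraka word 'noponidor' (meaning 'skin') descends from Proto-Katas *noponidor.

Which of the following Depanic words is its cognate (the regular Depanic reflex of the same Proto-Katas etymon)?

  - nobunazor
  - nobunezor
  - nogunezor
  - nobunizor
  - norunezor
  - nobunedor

Depanic: *noponidor > noponizor > nobonizor > nobunizor > nobunezor  (by unconditioned shift, intervocalic voicing, pre-nasal raising, vowel merger)
Only 'nobunezor' matches the regular Depanic development of *noponidor.

nobunezor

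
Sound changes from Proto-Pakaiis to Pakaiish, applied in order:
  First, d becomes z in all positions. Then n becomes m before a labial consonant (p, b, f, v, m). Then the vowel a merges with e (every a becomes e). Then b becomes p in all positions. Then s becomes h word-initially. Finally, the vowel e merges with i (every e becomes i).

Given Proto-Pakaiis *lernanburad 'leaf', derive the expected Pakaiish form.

Pakaiish: start from *lernanburad.
  rule 1 (unconditioned shift): lernanburad → lernanburaz
  rule 2 (nasal place assimilation): lernanburaz → lernamburaz
  rule 3 (vowel merger): lernamburaz → lernemburez
  rule 4 (unconditioned shift): lernemburez → lernempurez
  rule 5: no change — lernempurez
  rule 6 (vowel merger): lernempurez → lirnimpuriz
  ⇒ Pakaiish lirnimpuriz

lirnimpuriz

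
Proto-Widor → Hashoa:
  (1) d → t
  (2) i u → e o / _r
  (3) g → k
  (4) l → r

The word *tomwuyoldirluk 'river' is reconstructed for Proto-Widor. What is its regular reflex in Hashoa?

tomwuyorterruk

Hashoa: *tomwuyoldirluk
  tomwuyoldirluk → tomwuyoltirluk   [unconditioned shift]
  tomwuyoltirluk → tomwuyolterluk   [pre-rhotic lowering]
  tomwuyolterluk (rule 3 does not apply)
  tomwuyolterluk → tomwuyorterruk   [unconditioned shift]
  giving Hashoa tomwuyorterruk.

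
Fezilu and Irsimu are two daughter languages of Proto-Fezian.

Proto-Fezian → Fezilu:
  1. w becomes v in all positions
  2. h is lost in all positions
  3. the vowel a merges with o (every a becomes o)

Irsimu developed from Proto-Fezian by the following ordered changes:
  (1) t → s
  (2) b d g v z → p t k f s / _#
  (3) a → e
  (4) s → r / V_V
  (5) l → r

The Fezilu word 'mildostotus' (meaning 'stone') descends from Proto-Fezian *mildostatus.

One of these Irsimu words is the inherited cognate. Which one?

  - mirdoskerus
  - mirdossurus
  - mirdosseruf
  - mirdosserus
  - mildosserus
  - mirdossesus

mirdosserus

Irsimu: *mildostatus
  mildostatus → mildossasus   [unconditioned shift]
  mildossasus (rule 2 does not apply)
  mildossasus → mildossesus   [vowel merger]
  mildossesus → mildosserus   [rhotacism]
  mildosserus → mirdosserus   [unconditioned shift]
  giving Irsimu mirdosserus.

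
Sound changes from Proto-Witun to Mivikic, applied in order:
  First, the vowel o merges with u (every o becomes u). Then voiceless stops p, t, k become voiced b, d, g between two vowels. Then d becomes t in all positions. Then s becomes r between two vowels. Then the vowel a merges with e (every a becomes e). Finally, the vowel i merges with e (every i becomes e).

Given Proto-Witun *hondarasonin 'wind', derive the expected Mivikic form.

Mivikic: start from *hondarasonin.
  rule 1 (vowel merger): hondarasonin → hundarasunin
  rule 2: no change — hundarasunin
  rule 3 (unconditioned shift): hundarasunin → huntarasunin
  rule 4 (rhotacism): huntarasunin → huntararunin
  rule 5 (vowel merger): huntararunin → huntererunin
  rule 6 (vowel merger): huntererunin → huntererunen
  ⇒ Mivikic huntererunen

huntererunen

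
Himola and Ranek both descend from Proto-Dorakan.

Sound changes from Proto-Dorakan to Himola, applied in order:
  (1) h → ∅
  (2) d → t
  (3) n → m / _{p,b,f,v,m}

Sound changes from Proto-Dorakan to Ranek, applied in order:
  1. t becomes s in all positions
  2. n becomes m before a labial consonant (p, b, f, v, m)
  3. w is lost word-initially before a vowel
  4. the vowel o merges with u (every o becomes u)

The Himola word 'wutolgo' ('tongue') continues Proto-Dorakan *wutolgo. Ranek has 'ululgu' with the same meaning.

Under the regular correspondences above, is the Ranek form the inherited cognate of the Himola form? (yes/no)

Derive the expected Ranek reflex of *wutolgo:
Ranek: *wutolgo
  wutolgo → wusolgo   [unconditioned shift]
  wusolgo (rule 2 does not apply)
  wusolgo → usolgo   [glide loss]
  usolgo → usulgu   [vowel merger]
  giving Ranek usulgu.
The regular Ranek reflex would be 'usulgu', but the attested form is 'ululgu'. The correspondence is irregular, so they are not cognates (the Ranek form has a different source).

no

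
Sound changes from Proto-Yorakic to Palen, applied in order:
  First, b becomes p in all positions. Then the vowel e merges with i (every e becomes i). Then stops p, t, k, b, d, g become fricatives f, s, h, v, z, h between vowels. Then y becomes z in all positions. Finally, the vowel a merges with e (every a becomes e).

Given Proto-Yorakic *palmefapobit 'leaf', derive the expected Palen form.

Palen: *palmefapobit
  palmefapobit → palmefapopit   [unconditioned shift]
  palmefapopit → palmifapopit   [vowel merger]
  palmifapopit → palmifafofit   [intervocalic lenition]
  palmifafofit (rule 4 does not apply)
  palmifafofit → pelmifefofit   [vowel merger]
  giving Palen pelmifefofit.

pelmifefofit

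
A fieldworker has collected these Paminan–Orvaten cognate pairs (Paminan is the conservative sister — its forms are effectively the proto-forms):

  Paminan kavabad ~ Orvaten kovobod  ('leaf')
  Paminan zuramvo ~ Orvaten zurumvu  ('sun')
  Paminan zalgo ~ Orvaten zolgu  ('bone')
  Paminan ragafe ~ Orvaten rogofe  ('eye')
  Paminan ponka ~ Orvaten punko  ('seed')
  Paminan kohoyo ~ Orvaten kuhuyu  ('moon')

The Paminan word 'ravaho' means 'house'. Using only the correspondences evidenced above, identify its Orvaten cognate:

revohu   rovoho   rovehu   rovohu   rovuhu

kavabad ~ kovobod — Paminan a corresponds to Orvaten o after a consonant, before a labial obstruent.
kavabad ~ kovobod, zalgo ~ zolgu — Paminan a corresponds to Orvaten o after a consonant, before a consonant other than r, m, n, p, b, f, v.
zuramvo ~ zurumvu, zalgo ~ zolgu — Paminan o corresponds to Orvaten u word-finally.
Applying these to Paminan 'ravaho':
  ravaho → rovaho   (a→o after a consonant, before a labial obstruent)
  rovaho → rovoho   (a→o after a consonant, before a consonant other than r, m, n, p, b, f, v)
  rovoho → rovohu   (o→u word-finally)
So the Orvaten cognate is 'rovohu'.

rovohu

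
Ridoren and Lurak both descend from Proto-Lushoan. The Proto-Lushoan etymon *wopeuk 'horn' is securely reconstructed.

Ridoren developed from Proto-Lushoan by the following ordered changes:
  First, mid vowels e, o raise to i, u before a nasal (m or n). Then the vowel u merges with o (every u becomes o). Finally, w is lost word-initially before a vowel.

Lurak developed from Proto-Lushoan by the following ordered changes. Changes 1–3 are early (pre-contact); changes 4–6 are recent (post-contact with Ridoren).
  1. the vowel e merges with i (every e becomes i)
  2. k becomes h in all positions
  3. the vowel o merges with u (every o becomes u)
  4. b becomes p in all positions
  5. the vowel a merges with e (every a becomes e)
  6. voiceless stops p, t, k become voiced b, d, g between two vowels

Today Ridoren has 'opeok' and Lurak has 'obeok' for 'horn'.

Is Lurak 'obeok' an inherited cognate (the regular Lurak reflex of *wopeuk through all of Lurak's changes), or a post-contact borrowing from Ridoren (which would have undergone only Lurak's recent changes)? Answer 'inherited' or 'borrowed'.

borrowed

If inherited, *wopeuk would pass through all of Lurak's changes:
Lurak: *wopeuk
  wopeuk → wopiuk   [vowel merger]
  wopiuk → wopiuh   [unconditioned shift]
  wopiuh → wupiuh   [vowel merger]
  wupiuh (rule 4 does not apply)
  wupiuh (rule 5 does not apply)
  wupiuh → wubiuh   [intervocalic voicing]
  giving Lurak wubiuh.
If borrowed from Ridoren 'opeok' after the early changes, it would undergo only the recent ones:
  rule 4 (unconditioned shift): no change (opeok)
  rule 5 (vowel merger): no change (opeok)
  rule 6 (intervocalic voicing): opeok → obeok
  ⇒ as a loan: obeok
Lurak 'obeok' matches the loan outcome 'obeok', not the inherited 'wubiuh' — it skipped the early Lurak changes, so it was borrowed from Ridoren.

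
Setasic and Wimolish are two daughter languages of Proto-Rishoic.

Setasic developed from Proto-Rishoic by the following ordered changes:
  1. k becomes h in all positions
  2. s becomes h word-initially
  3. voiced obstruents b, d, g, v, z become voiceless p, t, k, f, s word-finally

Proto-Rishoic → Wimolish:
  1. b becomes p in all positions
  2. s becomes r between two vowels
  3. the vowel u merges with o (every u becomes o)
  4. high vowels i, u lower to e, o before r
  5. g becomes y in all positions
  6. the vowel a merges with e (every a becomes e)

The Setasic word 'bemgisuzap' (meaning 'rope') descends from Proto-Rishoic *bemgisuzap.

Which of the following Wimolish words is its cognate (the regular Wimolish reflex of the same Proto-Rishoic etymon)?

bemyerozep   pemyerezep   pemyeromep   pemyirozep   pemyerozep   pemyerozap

Wimolish: *bemgisuzap
  bemgisuzap → pemgisuzap   [unconditioned shift]
  pemgisuzap → pemgiruzap   [rhotacism]
  pemgiruzap → pemgirozap   [vowel merger]
  pemgirozap → pemgerozap   [pre-rhotic lowering]
  pemgerozap → pemyerozap   [unconditioned shift]
  pemyerozap → pemyerozep   [vowel merger]
  giving Wimolish pemyerozep.
Only 'pemyerozep' matches the regular Wimolish development of *bemgisuzap.

pemyerozep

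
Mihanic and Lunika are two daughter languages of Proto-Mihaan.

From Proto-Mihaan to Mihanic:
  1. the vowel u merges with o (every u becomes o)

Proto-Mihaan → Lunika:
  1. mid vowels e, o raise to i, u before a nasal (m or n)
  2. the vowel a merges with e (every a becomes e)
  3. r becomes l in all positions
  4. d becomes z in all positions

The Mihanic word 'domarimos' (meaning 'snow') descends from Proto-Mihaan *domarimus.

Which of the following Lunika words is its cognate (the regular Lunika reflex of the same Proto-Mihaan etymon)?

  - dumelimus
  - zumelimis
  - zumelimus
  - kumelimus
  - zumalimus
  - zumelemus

Lunika: start from *domarimus.
  rule 1 (pre-nasal raising): domarimus → dumarimus
  rule 2 (vowel merger): dumarimus → dumerimus
  rule 3 (unconditioned shift): dumerimus → dumelimus
  rule 4 (unconditioned shift): dumelimus → zumelimus
  ⇒ Lunika zumelimus
The other candidates each miss or misapply at least one Lunika change.

zumelimus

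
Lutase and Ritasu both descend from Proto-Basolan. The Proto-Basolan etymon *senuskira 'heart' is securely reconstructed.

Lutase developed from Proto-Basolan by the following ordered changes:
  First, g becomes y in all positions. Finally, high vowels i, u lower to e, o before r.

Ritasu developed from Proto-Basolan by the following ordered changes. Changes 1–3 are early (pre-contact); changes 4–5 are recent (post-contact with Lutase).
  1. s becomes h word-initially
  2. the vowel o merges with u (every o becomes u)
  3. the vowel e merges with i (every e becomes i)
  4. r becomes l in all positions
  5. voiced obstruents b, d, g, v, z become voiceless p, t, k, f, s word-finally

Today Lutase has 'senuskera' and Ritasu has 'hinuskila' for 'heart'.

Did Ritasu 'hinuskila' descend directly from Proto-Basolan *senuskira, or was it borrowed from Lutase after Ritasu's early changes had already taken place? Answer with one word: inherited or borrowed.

If inherited, *senuskira would pass through all of Ritasu's changes:
Ritasu: *senuskira > henuskira > hinuskira > hinuskila  (by debuccalisation, vowel merger, unconditioned shift)
If borrowed from Lutase 'senuskera' after the early changes, it would undergo only the recent ones:
  rule 4 (unconditioned shift): senuskera → senuskela
  rule 5 (final devoicing): no change (senuskela)
  ⇒ as a loan: senuskela
Ritasu 'hinuskila' matches the inherited outcome exactly, so it is an inherited cognate, not a loan.

inherited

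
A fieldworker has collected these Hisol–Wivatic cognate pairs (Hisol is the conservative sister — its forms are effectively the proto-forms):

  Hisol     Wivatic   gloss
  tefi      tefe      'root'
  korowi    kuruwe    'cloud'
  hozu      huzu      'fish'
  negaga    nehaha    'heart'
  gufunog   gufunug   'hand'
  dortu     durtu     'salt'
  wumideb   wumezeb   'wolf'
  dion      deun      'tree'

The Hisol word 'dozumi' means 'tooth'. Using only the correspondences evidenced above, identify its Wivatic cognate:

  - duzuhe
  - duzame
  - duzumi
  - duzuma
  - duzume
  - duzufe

korowi ~ kuruwe, hozu ~ huzu — Hisol o corresponds to Wivatic u after a consonant, before a consonant other than r, m, n, p, b, f, v.
tefi ~ tefe, korowi ~ kuruwe — Hisol i corresponds to Wivatic e word-finally.
Applying these to Hisol 'dozumi':
  dozumi → duzumi   (o→u after a consonant, before a consonant other than r, m, n, p, b, f, v)
  duzumi → duzume   (i→e word-finally)
So the Wivatic cognate is 'duzume'.

duzume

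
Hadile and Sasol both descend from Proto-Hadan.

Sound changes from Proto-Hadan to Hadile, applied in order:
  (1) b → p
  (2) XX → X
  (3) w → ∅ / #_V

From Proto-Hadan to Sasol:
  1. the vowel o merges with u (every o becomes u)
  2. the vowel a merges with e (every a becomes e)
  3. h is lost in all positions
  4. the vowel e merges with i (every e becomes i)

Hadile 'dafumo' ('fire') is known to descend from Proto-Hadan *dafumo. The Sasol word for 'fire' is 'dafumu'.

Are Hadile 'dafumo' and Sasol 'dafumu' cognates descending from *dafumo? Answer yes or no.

Derive the expected Sasol reflex of *dafumo:
Sasol: *dafumo > dafumu > defumu > difumu  (by vowel merger, vowel merger, vowel merger)
The regular Sasol reflex would be 'difumu', but the attested form is 'dafumu'. The correspondence is irregular, so they are not cognates (the Sasol form has a different source).

no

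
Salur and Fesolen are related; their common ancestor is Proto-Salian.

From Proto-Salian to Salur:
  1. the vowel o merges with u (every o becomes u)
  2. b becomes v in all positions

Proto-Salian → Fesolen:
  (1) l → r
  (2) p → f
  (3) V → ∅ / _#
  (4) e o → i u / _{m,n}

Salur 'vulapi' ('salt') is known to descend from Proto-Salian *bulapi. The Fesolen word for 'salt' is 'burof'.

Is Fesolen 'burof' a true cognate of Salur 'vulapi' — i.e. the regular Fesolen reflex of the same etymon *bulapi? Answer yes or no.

no

Derive the expected Fesolen reflex of *bulapi:
Fesolen: *bulapi > burapi > burafi > buraf  (by unconditioned shift, unconditioned shift, apocope)
The regular Fesolen reflex would be 'buraf', but the attested form is 'burof'. The correspondence is irregular, so they are not cognates (the Fesolen form has a different source).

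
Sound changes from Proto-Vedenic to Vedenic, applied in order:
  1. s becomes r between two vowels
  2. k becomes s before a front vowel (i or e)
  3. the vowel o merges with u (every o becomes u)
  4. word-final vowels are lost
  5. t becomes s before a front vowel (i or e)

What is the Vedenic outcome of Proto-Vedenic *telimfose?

selimfur

Vedenic: *telimfose > telimfore > telimfure > telimfur > selimfur  (by rhotacism, vowel merger, apocope, palatalisation)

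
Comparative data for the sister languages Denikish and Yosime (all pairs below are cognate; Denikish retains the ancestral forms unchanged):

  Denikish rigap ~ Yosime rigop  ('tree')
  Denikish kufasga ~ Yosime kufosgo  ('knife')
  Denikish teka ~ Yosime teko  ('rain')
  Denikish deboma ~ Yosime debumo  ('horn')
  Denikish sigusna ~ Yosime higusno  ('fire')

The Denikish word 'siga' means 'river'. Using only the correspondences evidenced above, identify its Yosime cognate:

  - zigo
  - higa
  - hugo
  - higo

sigusna ~ higusno — Denikish s corresponds to Yosime h word-initially before a front vowel.
kufasga ~ kufosgo, teka ~ teko — Denikish a corresponds to Yosime o word-finally.
Applying these to Denikish 'siga':
  siga → higa   (s→h word-initially before a front vowel)
  higa → higo   (a→o word-finally)
So the Yosime cognate is 'higo'.

higo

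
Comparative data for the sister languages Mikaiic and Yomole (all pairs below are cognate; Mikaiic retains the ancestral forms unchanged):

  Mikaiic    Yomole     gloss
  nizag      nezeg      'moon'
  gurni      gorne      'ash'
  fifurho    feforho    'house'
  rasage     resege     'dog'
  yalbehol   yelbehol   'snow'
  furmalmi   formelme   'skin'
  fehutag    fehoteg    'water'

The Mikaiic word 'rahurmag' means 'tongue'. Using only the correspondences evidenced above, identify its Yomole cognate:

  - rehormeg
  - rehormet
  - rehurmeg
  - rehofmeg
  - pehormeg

rehormeg

nizag ~ nezeg, rasage ~ resege — Mikaiic a corresponds to Yomole e after a consonant, before a consonant other than r, m, n, p, b, f, v.
gurni ~ gorne, fifurho ~ feforho — Mikaiic u corresponds to Yomole o after a consonant, before r.
Applying these to Mikaiic 'rahurmag':
  rahurmag → rehurmag   (a→e after a consonant, before a consonant other than r, m, n, p, b, f, v)
  rehurmag → rehormag   (u→o after a consonant, before r)
  rehormag → rehormeg   (a→e after a consonant, before a consonant other than r, m, n, p, b, f, v)
So the Yomole cognate is 'rehormeg'.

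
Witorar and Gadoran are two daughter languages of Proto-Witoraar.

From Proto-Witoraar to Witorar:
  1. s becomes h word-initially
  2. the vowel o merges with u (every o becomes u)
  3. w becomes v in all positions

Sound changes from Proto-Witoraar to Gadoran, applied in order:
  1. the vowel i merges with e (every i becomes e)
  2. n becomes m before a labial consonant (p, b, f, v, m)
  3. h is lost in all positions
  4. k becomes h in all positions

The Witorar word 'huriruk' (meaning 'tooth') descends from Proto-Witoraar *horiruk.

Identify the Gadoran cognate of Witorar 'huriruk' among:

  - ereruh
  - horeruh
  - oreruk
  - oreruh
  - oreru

oreruh

Gadoran: *horiruk
  horiruk → horeruk   [vowel merger]
  horeruk (rule 2 does not apply)
  horeruk → oreruk   [h-loss]
  oreruk → oreruh   [unconditioned shift]
  giving Gadoran oreruh.
Among the options, 'oreruh' alone shows every Gadoran change applied in order.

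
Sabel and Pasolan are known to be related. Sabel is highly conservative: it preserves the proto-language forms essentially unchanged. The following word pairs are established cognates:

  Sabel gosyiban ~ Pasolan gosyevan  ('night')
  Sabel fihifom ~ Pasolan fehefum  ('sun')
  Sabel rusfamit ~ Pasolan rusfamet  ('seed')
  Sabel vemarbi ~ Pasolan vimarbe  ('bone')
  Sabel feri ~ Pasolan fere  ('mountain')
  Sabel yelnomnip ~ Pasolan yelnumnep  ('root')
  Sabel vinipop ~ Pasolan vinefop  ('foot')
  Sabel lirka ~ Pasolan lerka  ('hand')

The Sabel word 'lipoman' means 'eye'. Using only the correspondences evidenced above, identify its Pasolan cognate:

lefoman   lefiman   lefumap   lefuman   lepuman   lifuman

yelnomnip ~ yelnumnep, vinipop ~ vinefop — Sabel i corresponds to Pasolan e after a consonant, before a labial obstruent.
vinipop ~ vinefop — Sabel p corresponds to Pasolan f between vowels (before a back vowel).
fihifom ~ fehefum, yelnomnip ~ yelnumnep — Sabel o corresponds to Pasolan u after a consonant, before a nasal.
Applying these to Sabel 'lipoman':
  lipoman → lepoman   (i→e after a consonant, before a labial obstruent)
  lepoman → lefoman   (p→f between vowels (before a back vowel))
  lefoman → lefuman   (o→u after a consonant, before a nasal)
So the Pasolan cognate is 'lefuman'.

lefuman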